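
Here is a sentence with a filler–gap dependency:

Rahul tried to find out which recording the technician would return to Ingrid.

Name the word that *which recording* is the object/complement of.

Underlying clause: The technician would return which recording to Ingrid.
The filler 'which recording' is interpreted as the direct object of 'return'. Wh-movement fronts it, leaving a gap right after 'return':
Rahul tried to find out which recording the technician would return ___ to Ingrid.

return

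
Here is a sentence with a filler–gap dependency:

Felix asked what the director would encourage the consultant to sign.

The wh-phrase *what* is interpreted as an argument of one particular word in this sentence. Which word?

sign

In situ: The director would encourage the consultant to sign what.
'what' is the direct object of 'sign'. Wh-movement fronts it, leaving a gap right after 'sign':
Felix asked what the director would encourage the consultant to sign ___.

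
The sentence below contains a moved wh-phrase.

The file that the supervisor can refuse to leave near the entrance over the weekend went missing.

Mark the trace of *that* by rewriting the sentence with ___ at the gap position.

'that' is the direct object of 'leave'. The gap is right after 'leave'.

The file that the supervisor can refuse to leave ___ near the entrance over the weekend went missing.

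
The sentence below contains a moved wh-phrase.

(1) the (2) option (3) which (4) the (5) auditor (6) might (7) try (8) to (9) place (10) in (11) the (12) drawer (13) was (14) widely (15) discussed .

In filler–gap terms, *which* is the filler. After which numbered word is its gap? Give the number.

9

'which' functions as the direct object of 'place'. Wh-movement fronts it, leaving a gap right after 'place':
The option which the auditor might try to place ___ in the drawer was widely discussed.
'place' is word 9.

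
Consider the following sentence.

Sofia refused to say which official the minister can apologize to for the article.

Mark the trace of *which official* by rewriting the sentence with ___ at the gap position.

Sofia refused to say which official the minister can apologize to ___ for the article.

Pre-movement form: The minister can apologize to which official for the article.
The filler 'which official' is interpreted as the object of the preposition 'to'. The gap is right after 'to'.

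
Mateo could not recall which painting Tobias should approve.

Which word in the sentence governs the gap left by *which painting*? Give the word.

Underlying clause: Tobias should approve which painting.
The filler 'which painting' is interpreted as the direct object of 'approve'. It moves to the left edge, and the trace sits right after 'approve':
Mateo could not recall which painting Tobias should approve ___.

approve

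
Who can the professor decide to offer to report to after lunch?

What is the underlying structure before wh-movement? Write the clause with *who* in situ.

'who' functions as the object of the preposition 'to'. Fronting leaves a gap immediately after 'to':
Who can the professor decide to offer to report to ___ after lunch?

The professor can decide to offer to report to who after lunch.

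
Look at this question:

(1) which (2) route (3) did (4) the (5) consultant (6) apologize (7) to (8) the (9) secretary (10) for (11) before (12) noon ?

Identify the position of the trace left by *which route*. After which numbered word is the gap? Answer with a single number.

10

Before movement: The consultant did apologize to the secretary for which route before noon.
'which route' functions as the object of the preposition 'for'. Fronting leaves a gap immediately after 'for':
Which route did the consultant apologize to the secretary for ___ before noon?
'for' is word 10.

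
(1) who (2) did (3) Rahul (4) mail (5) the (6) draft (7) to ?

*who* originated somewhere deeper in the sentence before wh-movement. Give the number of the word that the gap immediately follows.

Underlying clause: Rahul did mail the draft to who.
The filler 'who' is interpreted as the object of the preposition 'to' (recipient of 'mail'). Fronting leaves a gap immediately after 'to':
Who did Rahul mail the draft to ___?
'to' is word 7.

7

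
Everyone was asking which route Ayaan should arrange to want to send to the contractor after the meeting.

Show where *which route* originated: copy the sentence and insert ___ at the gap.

Pre-movement form: Ayaan should arrange to want to send which route to the contractor after the meeting.
The filler 'which route' is interpreted as the direct object of 'send'. The gap is right after 'send'.

Everyone was asking which route Ayaan should arrange to want to send ___ to the contractor after the meeting.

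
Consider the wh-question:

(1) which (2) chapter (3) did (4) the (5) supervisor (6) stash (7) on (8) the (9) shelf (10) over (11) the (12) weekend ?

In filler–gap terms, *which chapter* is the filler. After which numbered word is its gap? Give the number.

In situ: The supervisor did stash which chapter on the shelf over the weekend.
'which chapter' is the direct object of 'stash'. It moves to the left edge, and the trace sits right after 'stash':
Which chapter did the supervisor stash ___ on the shelf over the weekend?
'stash' is word 6.

6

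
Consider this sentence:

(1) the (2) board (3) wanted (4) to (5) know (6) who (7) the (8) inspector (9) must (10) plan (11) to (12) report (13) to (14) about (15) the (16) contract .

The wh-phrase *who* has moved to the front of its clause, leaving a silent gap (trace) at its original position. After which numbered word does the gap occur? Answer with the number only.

Before movement: The inspector must plan to report to who about the contract.
'who' functions as the object of the preposition 'to'. It moves to the left edge, and the trace sits right after 'to':
The board wanted to know who the inspector must plan to report to ___ about the contract.
'to' is word 13.

13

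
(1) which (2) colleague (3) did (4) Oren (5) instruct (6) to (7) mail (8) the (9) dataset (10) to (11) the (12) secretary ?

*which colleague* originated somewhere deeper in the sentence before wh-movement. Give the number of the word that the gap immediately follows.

Pre-movement form: Oren did instruct which colleague to mail the dataset to the secretary.
The filler 'which colleague' is interpreted as the direct object of 'instruct'. It moves to the left edge, and the trace sits right after 'instruct':
Which colleague did Oren instruct ___ to mail the dataset to the secretary?
'instruct' is word 5.

5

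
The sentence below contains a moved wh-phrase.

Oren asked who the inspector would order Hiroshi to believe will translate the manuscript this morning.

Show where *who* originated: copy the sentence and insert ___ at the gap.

Oren asked who the inspector would order Hiroshi to believe ___ will translate the manuscript this morning.

Underlying clause: The inspector would order Hiroshi to believe who will translate the manuscript this morning.
'who' is the subject of the clause embedded under 'believe'. The gap is right after 'believe'.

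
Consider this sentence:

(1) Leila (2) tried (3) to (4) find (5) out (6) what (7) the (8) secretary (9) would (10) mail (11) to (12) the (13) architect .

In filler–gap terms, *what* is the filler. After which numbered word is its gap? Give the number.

In situ: The secretary would mail what to the architect.
'what' functions as the direct object of 'mail'. Wh-movement fronts it, leaving a gap right after 'mail':
Leila tried to find out what the secretary would mail ___ to the architect.
'mail' is word 10.

10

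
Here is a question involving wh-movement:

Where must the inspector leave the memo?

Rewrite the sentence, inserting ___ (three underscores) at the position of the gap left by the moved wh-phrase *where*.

In situ: The inspector must leave the memo where.
The filler 'where' is interpreted as the locative complement of 'leave'. The gap is right after 'memo'.

Where must the inspector leave the memo ___?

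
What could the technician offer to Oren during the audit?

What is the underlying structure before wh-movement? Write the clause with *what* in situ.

'what' functions as the direct object of 'offer'. Wh-movement fronts it, leaving a gap right after 'offer':
What could the technician offer ___ to Oren during the audit?

The technician could offer what to Oren during the audit.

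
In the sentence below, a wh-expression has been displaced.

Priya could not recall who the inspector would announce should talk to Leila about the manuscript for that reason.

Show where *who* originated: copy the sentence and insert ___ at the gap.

Priya could not recall who the inspector would announce ___ should talk to Leila about the manuscript for that reason.

Pre-movement form: The inspector would announce who should talk to Leila about the manuscript for that reason.
'who' functions as the subject of the clause embedded under 'announce'. The gap is right after 'announce'.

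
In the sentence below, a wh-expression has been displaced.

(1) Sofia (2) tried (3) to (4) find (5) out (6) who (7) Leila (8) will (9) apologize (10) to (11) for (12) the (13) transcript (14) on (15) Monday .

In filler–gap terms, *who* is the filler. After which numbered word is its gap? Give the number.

Underlying clause: Leila will apologize to who for the transcript on Monday.
'who' is the object of the preposition 'to'. Wh-movement fronts it, leaving a gap right after 'to':
Sofia tried to find out who Leila will apologize to ___ for the transcript on Monday.
'to' is word 10.

10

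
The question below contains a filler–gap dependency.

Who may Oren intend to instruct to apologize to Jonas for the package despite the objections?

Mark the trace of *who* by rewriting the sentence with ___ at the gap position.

Who may Oren intend to instruct ___ to apologize to Jonas for the package despite the objections?

Underlying clause: Oren may intend to instruct who to apologize to Jonas for the package despite the objections.
'who' functions as the direct object of 'instruct'. The gap is right after 'instruct'.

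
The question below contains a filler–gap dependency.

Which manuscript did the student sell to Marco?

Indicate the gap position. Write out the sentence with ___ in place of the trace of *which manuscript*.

Which manuscript did the student sell ___ to Marco?

Underlying clause: The student did sell which manuscript to Marco.
'which manuscript' functions as the direct object of 'sell'. The gap is right after 'sell'.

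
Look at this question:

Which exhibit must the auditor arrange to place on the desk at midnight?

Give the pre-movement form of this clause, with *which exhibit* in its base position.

The auditor must arrange to place which exhibit on the desk at midnight.

The filler 'which exhibit' is interpreted as the direct object of 'place'. Wh-movement fronts it, leaving a gap right after 'place':
Which exhibit must the auditor arrange to place ___ on the desk at midnight?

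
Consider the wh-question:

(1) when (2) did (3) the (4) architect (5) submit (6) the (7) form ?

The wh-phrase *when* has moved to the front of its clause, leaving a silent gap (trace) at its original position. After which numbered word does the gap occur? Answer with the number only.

Pre-movement form: The architect did submit the form when.
'when' is the temporal adjunct. Fronting leaves a gap immediately after 'form':
When did the architect submit the form ___?
'form' is word 7.

7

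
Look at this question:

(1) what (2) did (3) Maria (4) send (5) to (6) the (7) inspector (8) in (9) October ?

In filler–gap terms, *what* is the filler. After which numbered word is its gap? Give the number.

4

Underlying clause: Maria did send what to the inspector in October.
The filler 'what' is interpreted as the direct object of 'send'. Fronting leaves a gap immediately after 'send':
What did Maria send ___ to the inspector in October?
'send' is word 4.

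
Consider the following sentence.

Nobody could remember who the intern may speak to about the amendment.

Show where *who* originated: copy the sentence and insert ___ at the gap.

In situ: The intern may speak to who about the amendment.
The filler 'who' is interpreted as the object of the preposition 'to'. The gap is right after 'to'.

Nobody could remember who the intern may speak to ___ about the amendment.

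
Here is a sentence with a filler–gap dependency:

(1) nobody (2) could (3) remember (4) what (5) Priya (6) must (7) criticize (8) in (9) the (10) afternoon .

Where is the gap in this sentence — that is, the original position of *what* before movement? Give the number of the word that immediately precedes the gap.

Underlying clause: Priya must criticize what in the afternoon.
'what' is the direct object of 'criticize'. Wh-movement fronts it, leaving a gap right after 'criticize':
Nobody could remember what Priya must criticize ___ in the afternoon.
'criticize' is word 7.

7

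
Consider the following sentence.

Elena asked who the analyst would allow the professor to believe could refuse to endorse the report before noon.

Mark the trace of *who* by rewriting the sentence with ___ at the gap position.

In situ: The analyst would allow the professor to believe who could refuse to endorse the report before noon.
'who' is the subject of the clause embedded under 'believe'. The gap is right after 'believe'.

Elena asked who the analyst would allow the professor to believe ___ could refuse to endorse the report before noon.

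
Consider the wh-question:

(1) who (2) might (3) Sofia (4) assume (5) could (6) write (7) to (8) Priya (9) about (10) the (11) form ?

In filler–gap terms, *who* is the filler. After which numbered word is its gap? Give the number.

4

Pre-movement form: Sofia might assume who could write to Priya about the form.
'who' is the subject of the clause embedded under 'assume'. Wh-movement fronts it, leaving a gap right after 'assume':
Who might Sofia assume ___ could write to Priya about the form?
'assume' is word 4.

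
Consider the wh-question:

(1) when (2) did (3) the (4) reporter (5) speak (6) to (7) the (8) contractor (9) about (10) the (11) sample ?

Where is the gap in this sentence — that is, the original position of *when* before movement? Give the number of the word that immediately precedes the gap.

Pre-movement form: The reporter did speak to the contractor about the sample when.
'when' functions as the temporal adjunct. Fronting leaves a gap immediately after 'sample':
When did the reporter speak to the contractor about the sample ___?
'sample' is word 11.

11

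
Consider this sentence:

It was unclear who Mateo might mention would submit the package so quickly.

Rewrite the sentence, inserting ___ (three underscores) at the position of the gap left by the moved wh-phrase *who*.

It was unclear who Mateo might mention ___ would submit the package so quickly.

Underlying clause: Mateo might mention who would submit the package so quickly.
'who' is the subject of the clause embedded under 'mention'. The gap is right after 'mention'.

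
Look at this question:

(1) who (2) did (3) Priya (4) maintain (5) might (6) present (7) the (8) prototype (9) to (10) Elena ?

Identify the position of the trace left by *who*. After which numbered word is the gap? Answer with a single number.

Underlying clause: Priya did maintain who might present the prototype to Elena.
The filler 'who' is interpreted as the subject of the clause embedded under 'maintain'. It moves to the left edge, and the trace sits right after 'maintain':
Who did Priya maintain ___ might present the prototype to Elena?
'maintain' is word 4.

4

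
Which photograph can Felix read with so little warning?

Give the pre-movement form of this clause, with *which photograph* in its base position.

Felix can read which photograph with so little warning.

'which photograph' is the direct object of 'read'. Fronting leaves a gap immediately after 'read':
Which photograph can Felix read ___ with so little warning?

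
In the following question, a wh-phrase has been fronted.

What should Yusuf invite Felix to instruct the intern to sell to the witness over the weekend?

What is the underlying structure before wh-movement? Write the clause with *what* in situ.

'what' is the direct object of 'sell'. Fronting leaves a gap immediately after 'sell':
What should Yusuf invite Felix to instruct the intern to sell ___ to the witness over the weekend?

Yusuf should invite Felix to instruct the intern to sell what to the witness over the weekend.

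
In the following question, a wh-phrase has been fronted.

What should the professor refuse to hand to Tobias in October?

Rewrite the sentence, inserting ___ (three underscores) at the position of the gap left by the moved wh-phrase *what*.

Underlying clause: The professor should refuse to hand what to Tobias in October.
The filler 'what' is interpreted as the direct object of 'hand'. The gap is right after 'hand'.

What should the professor refuse to hand ___ to Tobias in October?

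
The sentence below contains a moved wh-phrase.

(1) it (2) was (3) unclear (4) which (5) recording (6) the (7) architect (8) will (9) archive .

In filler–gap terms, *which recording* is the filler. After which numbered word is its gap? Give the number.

9

Before movement: The architect will archive which recording.
'which recording' is the direct object of 'archive'. Fronting leaves a gap immediately after 'archive':
It was unclear which recording the architect will archive ___.
'archive' is word 9.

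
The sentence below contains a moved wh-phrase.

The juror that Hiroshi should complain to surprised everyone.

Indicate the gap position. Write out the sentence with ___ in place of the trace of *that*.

'that' is the object of the preposition 'to'. The gap is right after 'to'.

The juror that Hiroshi should complain to ___ surprised everyone.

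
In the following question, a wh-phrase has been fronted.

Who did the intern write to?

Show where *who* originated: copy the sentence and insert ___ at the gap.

In situ: The intern did write to who.
'who' is the object of the preposition 'to'. The gap is right after 'to'.

Who did the intern write to ___?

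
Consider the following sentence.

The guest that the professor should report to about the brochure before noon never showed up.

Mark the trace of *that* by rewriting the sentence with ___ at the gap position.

The guest that the professor should report to ___ about the brochure before noon never showed up.

The filler 'that' is interpreted as the object of the preposition 'to'. The gap is right after 'to'.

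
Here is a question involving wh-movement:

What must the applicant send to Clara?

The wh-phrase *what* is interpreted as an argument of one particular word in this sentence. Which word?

Before movement: The applicant must send what to Clara.
'what' is the direct object of 'send'. Fronting leaves a gap immediately after 'send':
What must the applicant send ___ to Clara?

send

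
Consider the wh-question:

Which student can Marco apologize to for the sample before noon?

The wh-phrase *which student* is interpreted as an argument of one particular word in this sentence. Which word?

Pre-movement form: Marco can apologize to which student for the sample before noon.
'which student' functions as the object of the preposition 'to'. It moves to the left edge, and the trace sits right after 'to':
Which student can Marco apologize to ___ for the sample before noon?

to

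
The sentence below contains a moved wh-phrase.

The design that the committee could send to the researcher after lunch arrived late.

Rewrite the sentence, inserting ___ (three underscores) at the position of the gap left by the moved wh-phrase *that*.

The design that the committee could send ___ to the researcher after lunch arrived late.

'that' is the direct object of 'send'. The gap is right after 'send'.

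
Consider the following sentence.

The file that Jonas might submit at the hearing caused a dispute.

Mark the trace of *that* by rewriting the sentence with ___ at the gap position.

'that' functions as the direct object of 'submit'. The gap is right after 'submit'.

The file that Jonas might submit ___ at the hearing caused a dispute.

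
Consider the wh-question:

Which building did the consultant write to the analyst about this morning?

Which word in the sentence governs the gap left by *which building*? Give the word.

Before movement: The consultant did write to the analyst about which building this morning.
'which building' is the object of the preposition 'about'. Wh-movement fronts it, leaving a gap right after 'about':
Which building did the consultant write to the analyst about ___ this morning?

about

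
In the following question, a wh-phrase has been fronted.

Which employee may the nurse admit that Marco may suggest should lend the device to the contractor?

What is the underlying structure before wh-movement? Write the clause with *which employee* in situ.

The nurse may admit that Marco may suggest which employee should lend the device to the contractor.

'which employee' is the subject of the clause embedded under 'suggest'. Fronting leaves a gap immediately after 'suggest':
Which employee may the nurse admit that Marco may suggest ___ should lend the device to the contractor?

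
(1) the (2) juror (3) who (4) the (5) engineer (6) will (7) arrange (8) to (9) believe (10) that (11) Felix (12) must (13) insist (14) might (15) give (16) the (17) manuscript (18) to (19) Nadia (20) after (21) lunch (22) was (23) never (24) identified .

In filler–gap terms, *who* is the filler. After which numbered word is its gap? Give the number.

13

The filler 'who' is interpreted as the subject of the clause embedded under 'insist'. Fronting leaves a gap immediately after 'insist':
The juror who the engineer will arrange to believe that Felix must insist ___ might give the manuscript to Nadia after lunch was never identified.
'insist' is word 13.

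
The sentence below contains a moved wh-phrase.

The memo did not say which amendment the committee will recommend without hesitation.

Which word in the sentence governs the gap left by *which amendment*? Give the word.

recommend

In situ: The committee will recommend which amendment without hesitation.
The filler 'which amendment' is interpreted as the direct object of 'recommend'. Fronting leaves a gap immediately after 'recommend':
The memo did not say which amendment the committee will recommend ___ without hesitation.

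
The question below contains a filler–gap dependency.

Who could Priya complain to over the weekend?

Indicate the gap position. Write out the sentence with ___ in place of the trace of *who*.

Who could Priya complain to ___ over the weekend?

Underlying clause: Priya could complain to who over the weekend.
The filler 'who' is interpreted as the object of the preposition 'to'. The gap is right after 'to'.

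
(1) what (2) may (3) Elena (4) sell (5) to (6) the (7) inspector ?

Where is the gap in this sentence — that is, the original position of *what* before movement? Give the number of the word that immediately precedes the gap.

In situ: Elena may sell what to the inspector.
The filler 'what' is interpreted as the direct object of 'sell'. It moves to the left edge, and the trace sits right after 'sell':
What may Elena sell ___ to the inspector?
'sell' is word 4.

4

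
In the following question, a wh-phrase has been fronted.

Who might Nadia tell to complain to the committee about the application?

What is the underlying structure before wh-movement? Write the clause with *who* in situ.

Nadia might tell who to complain to the committee about the application.

The filler 'who' is interpreted as the direct object of 'tell'. It moves to the left edge, and the trace sits right after 'tell':
Who might Nadia tell ___ to complain to the committee about the application?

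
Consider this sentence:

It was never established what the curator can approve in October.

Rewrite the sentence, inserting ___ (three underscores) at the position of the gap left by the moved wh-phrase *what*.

It was never established what the curator can approve ___ in October.

In situ: The curator can approve what in October.
The filler 'what' is interpreted as the direct object of 'approve'. The gap is right after 'approve'.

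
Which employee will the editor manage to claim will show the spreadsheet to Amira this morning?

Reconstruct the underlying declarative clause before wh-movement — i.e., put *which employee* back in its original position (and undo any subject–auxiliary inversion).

The filler 'which employee' is interpreted as the subject of the clause embedded under 'claim'. It moves to the left edge, and the trace sits right after 'claim':
Which employee will the editor manage to claim ___ will show the spreadsheet to Amira this morning?

The editor will manage to claim which employee will show the spreadsheet to Amira this morning.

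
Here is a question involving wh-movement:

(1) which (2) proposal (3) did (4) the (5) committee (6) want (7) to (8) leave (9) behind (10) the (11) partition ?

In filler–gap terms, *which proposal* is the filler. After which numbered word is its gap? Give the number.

8

Before movement: The committee did want to leave which proposal behind the partition.
'which proposal' functions as the direct object of 'leave'. It moves to the left edge, and the trace sits right after 'leave':
Which proposal did the committee want to leave ___ behind the partition?
'leave' is word 8.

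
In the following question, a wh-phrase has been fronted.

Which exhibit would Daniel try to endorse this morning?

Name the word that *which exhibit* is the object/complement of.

endorse

Before movement: Daniel would try to endorse which exhibit this morning.
The filler 'which exhibit' is interpreted as the direct object of 'endorse'. Wh-movement fronts it, leaving a gap right after 'endorse':
Which exhibit would Daniel try to endorse ___ this morning?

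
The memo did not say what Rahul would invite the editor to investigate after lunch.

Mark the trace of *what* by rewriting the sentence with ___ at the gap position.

The memo did not say what Rahul would invite the editor to investigate ___ after lunch.

Before movement: Rahul would invite the editor to investigate what after lunch.
'what' is the direct object of 'investigate'. The gap is right after 'investigate'.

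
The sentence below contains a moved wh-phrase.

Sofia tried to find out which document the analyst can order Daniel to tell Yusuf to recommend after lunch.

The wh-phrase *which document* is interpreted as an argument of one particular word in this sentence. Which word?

Pre-movement form: The analyst can order Daniel to tell Yusuf to recommend which document after lunch.
'which document' functions as the direct object of 'recommend'. It moves to the left edge, and the trace sits right after 'recommend':
Sofia tried to find out which document the analyst can order Daniel to tell Yusuf to recommend ___ after lunch.

recommend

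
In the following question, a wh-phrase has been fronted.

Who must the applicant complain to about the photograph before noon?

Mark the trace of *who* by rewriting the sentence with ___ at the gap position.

Before movement: The applicant must complain to who about the photograph before noon.
'who' functions as the object of the preposition 'to'. The gap is right after 'to'.

Who must the applicant complain to ___ about the photograph before noon?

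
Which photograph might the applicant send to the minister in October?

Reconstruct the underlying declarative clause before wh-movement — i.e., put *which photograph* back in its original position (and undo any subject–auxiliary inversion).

The filler 'which photograph' is interpreted as the direct object of 'send'. Fronting leaves a gap immediately after 'send':
Which photograph might the applicant send ___ to the minister in October?

The applicant might send which photograph to the minister in October.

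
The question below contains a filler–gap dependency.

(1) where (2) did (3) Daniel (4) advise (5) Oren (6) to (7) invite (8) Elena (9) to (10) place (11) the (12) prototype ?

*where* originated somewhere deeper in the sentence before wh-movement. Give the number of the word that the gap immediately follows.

Underlying clause: Daniel did advise Oren to invite Elena to place the prototype where.
The filler 'where' is interpreted as the locative complement of 'place'. It moves to the left edge, and the trace sits right after 'prototype':
Where did Daniel advise Oren to invite Elena to place the prototype ___?
'prototype' is word 12.

12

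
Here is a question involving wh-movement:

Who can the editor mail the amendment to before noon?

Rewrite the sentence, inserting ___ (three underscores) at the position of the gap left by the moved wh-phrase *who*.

Underlying clause: The editor can mail the amendment to who before noon.
'who' functions as the object of the preposition 'to' (recipient of 'mail'). The gap is right after 'to'.

Who can the editor mail the amendment to ___ before noon?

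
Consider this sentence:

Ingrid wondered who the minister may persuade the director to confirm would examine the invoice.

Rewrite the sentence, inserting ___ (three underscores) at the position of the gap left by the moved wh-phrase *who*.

In situ: The minister may persuade the director to confirm who would examine the invoice.
'who' functions as the subject of the clause embedded under 'confirm'. The gap is right after 'confirm'.

Ingrid wondered who the minister may persuade the director to confirm ___ would examine the invoice.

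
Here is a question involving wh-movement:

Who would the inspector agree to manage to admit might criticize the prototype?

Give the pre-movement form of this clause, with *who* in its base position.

The inspector would agree to manage to admit who might criticize the prototype.

The filler 'who' is interpreted as the subject of the clause embedded under 'admit'. Wh-movement fronts it, leaving a gap right after 'admit':
Who would the inspector agree to manage to admit ___ might criticize the prototype?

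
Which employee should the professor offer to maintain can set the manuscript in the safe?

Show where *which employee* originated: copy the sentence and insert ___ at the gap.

Which employee should the professor offer to maintain ___ can set the manuscript in the safe?

Underlying clause: The professor should offer to maintain which employee can set the manuscript in the safe.
'which employee' is the subject of the clause embedded under 'maintain'. The gap is right after 'maintain'.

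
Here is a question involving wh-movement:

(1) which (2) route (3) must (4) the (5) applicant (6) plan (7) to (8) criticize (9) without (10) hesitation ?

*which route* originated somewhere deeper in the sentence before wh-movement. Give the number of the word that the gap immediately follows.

In situ: The applicant must plan to criticize which route without hesitation.
'which route' functions as the direct object of 'criticize'. It moves to the left edge, and the trace sits right after 'criticize':
Which route must the applicant plan to criticize ___ without hesitation?
'criticize' is word 8.

8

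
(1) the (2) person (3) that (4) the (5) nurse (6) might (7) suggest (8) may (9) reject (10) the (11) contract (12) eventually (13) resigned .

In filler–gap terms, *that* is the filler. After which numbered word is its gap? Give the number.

7

'that' is the subject of the clause embedded under 'suggest'. Fronting leaves a gap immediately after 'suggest':
The person that the nurse might suggest ___ may reject the contract eventually resigned.
'suggest' is word 7.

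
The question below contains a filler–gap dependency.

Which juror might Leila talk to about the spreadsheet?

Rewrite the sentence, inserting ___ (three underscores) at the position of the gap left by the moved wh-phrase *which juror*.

Which juror might Leila talk to ___ about the spreadsheet?

In situ: Leila might talk to which juror about the spreadsheet.
The filler 'which juror' is interpreted as the object of the preposition 'to'. The gap is right after 'to'.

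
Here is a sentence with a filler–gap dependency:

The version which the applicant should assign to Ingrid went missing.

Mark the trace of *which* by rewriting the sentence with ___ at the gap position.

The version which the applicant should assign ___ to Ingrid went missing.

'which' is the direct object of 'assign'. The gap is right after 'assign'.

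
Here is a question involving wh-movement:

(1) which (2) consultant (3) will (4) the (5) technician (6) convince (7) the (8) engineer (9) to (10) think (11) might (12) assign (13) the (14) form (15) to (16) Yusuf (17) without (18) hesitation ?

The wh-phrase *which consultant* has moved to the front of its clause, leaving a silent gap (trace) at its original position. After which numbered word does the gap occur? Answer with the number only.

Underlying clause: The technician will convince the engineer to think which consultant might assign the form to Yusuf without hesitation.
'which consultant' is the subject of the clause embedded under 'think'. Wh-movement fronts it, leaving a gap right after 'think':
Which consultant will the technician convince the engineer to think ___ might assign the form to Yusuf without hesitation?
'think' is word 10.

10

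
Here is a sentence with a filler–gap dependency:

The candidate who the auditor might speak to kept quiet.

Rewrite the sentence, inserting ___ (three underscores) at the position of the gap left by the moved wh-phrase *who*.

The candidate who the auditor might speak to ___ kept quiet.

'who' is the object of the preposition 'to'. The gap is right after 'to'.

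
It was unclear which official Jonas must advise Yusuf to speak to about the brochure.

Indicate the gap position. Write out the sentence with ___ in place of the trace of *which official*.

It was unclear which official Jonas must advise Yusuf to speak to ___ about the brochure.

Pre-movement form: Jonas must advise Yusuf to speak to which official about the brochure.
'which official' functions as the object of the preposition 'to'. The gap is right after 'to'.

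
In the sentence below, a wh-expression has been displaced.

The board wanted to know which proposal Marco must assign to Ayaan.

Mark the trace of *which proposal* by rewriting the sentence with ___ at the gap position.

The board wanted to know which proposal Marco must assign ___ to Ayaan.

Before movement: Marco must assign which proposal to Ayaan.
'which proposal' functions as the direct object of 'assign'. The gap is right after 'assign'.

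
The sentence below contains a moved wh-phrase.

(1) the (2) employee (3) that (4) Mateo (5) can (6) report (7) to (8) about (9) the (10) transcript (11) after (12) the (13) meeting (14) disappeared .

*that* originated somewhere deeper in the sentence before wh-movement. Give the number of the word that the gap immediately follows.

7

The filler 'that' is interpreted as the object of the preposition 'to'. It moves to the left edge, and the trace sits right after 'to':
The employee that Mateo can report to ___ about the transcript after the meeting disappeared.
'to' is word 7.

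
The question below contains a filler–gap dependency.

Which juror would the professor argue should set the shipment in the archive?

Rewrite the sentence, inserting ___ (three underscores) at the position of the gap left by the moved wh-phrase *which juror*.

Which juror would the professor argue ___ should set the shipment in the archive?

Before movement: The professor would argue which juror should set the shipment in the archive.
'which juror' is the subject of the clause embedded under 'argue'. The gap is right after 'argue'.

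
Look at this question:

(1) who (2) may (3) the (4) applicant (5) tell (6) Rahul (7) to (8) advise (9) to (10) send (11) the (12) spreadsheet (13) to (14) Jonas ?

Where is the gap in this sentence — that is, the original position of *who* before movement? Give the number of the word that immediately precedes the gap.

8

Pre-movement form: The applicant may tell Rahul to advise who to send the spreadsheet to Jonas.
The filler 'who' is interpreted as the direct object of 'advise'. Fronting leaves a gap immediately after 'advise':
Who may the applicant tell Rahul to advise ___ to send the spreadsheet to Jonas?
'advise' is word 8.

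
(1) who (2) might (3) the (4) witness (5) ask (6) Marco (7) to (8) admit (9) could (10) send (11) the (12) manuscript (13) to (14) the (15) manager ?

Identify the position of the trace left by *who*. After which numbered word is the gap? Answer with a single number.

8

Before movement: The witness might ask Marco to admit who could send the manuscript to the manager.
'who' functions as the subject of the clause embedded under 'admit'. Wh-movement fronts it, leaving a gap right after 'admit':
Who might the witness ask Marco to admit ___ could send the manuscript to the manager?
'admit' is word 8.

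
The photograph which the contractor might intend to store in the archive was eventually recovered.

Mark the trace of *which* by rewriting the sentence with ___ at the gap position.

The photograph which the contractor might intend to store ___ in the archive was eventually recovered.

'which' functions as the direct object of 'store'. The gap is right after 'store'.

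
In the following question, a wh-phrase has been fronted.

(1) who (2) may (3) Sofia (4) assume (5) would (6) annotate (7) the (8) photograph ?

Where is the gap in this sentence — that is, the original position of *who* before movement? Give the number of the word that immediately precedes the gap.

Before movement: Sofia may assume who would annotate the photograph.
'who' functions as the subject of the clause embedded under 'assume'. Fronting leaves a gap immediately after 'assume':
Who may Sofia assume ___ would annotate the photograph?
'assume' is word 4.

4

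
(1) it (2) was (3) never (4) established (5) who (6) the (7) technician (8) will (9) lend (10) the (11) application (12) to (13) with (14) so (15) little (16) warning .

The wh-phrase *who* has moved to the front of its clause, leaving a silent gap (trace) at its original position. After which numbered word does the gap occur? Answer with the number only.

In situ: The technician will lend the application to who with so little warning.
The filler 'who' is interpreted as the object of the preposition 'to' (recipient of 'lend'). Wh-movement fronts it, leaving a gap right after 'to':
It was never established who the technician will lend the application to ___ with so little warning.
'to' is word 12.

12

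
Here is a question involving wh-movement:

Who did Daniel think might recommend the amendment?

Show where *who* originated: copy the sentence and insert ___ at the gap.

Who did Daniel think ___ might recommend the amendment?

Pre-movement form: Daniel did think who might recommend the amendment.
'who' functions as the subject of the clause embedded under 'think'. The gap is right after 'think'.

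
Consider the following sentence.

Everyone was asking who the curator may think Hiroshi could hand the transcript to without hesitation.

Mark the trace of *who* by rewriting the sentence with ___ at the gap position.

Everyone was asking who the curator may think Hiroshi could hand the transcript to ___ without hesitation.

Underlying clause: The curator may think Hiroshi could hand the transcript to who without hesitation.
'who' functions as the object of the preposition 'to' (recipient of 'hand'). The gap is right after 'to'.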